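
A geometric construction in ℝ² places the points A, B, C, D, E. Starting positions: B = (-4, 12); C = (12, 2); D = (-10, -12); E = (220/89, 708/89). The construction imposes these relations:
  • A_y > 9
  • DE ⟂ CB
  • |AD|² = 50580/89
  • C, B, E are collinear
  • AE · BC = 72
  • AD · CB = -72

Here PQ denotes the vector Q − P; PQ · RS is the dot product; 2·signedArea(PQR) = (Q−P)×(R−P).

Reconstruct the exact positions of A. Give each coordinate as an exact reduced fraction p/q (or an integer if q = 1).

A = (-68/89, 888/89)

1. A_x = -68/89  [line -16·x + 10·y + -112 = 0 ∩ |AD|² = 50580/89]
2. A_y = 888/89  [line -16·x + 10·y + -112 = 0 ∩ |AD|² = 50580/89]
   → A = (-68/89, 888/89)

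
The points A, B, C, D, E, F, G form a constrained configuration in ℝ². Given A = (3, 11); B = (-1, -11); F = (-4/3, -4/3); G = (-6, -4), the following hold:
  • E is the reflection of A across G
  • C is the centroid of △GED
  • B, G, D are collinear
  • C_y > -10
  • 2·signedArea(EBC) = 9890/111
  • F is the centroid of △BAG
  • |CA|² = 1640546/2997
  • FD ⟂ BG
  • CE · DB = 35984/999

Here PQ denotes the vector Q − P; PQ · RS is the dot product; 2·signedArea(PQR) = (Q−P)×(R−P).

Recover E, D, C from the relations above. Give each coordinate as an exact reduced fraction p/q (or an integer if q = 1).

C = (-2962/333, -3046/333)
D = (-631/111, -493/111)
E = (-15, -19)

1. E_x = -15  [E is the reflection of A across G]
2. E_y = -19  [E is the reflection of A across G]
   → E = (-15, -19)
3. D_x = -631/111  [B, G, D are collinear ∩ FD ⟂ BG]
4. D_y = -493/111  [B, G, D are collinear ∩ FD ⟂ BG]
   → D = (-631/111, -493/111)
5. C_x = -2962/333  [C is the centroid of △GED]
6. C_y = -3046/333  [C is the centroid of △GED]
   → C = (-2962/333, -3046/333)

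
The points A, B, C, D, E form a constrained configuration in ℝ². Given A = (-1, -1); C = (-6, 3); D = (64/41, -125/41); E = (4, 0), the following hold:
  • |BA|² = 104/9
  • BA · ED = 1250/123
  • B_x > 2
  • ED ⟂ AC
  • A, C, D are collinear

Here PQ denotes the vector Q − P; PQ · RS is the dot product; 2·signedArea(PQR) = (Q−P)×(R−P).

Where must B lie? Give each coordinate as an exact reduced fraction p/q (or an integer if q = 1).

1. B_x = 7/3  [line 100/41·x + 125/41·y + -575/123 = 0 ∩ |BA|² = 104/9]
2. B_y = -1/3  [line 100/41·x + 125/41·y + -575/123 = 0 ∩ |BA|² = 104/9]
   → B = (7/3, -1/3)

B = (7/3, -1/3)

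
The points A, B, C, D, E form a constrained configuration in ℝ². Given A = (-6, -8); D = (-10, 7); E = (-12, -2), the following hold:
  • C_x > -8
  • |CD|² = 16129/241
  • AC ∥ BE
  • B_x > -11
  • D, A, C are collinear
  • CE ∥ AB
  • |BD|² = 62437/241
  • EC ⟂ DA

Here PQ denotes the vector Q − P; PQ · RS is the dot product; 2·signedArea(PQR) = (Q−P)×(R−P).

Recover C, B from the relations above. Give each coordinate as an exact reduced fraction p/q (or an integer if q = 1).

B = (-2436/241, -2192/241)
C = (-1902/241, -218/241)

1. C_x = -1902/241  [D, A, C are collinear ∩ EC ⟂ DA]
2. C_y = -218/241  [D, A, C are collinear ∩ EC ⟂ DA]
   → C = (-1902/241, -218/241)
3. B_x = -2436/241  [AC ∥ BE ∩ CE ∥ AB]
4. B_y = -2192/241  [AC ∥ BE ∩ CE ∥ AB]
   → B = (-2436/241, -2192/241)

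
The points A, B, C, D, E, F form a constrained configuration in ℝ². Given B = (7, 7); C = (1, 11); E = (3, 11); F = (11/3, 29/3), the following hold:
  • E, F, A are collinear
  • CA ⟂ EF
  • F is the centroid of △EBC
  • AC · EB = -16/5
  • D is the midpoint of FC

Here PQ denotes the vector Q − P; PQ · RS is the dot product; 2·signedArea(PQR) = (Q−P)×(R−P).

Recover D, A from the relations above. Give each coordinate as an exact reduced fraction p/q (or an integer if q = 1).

A = (13/5, 59/5)
D = (7/3, 31/3)

1. D_x = 7/3  [D is the midpoint of FC]
2. D_y = 31/3  [D is the midpoint of FC]
   → D = (7/3, 31/3)
3. A_x = 13/5  [E, F, A are collinear ∩ CA ⟂ EF]
4. A_y = 59/5  [E, F, A are collinear ∩ CA ⟂ EF]
   → A = (13/5, 59/5)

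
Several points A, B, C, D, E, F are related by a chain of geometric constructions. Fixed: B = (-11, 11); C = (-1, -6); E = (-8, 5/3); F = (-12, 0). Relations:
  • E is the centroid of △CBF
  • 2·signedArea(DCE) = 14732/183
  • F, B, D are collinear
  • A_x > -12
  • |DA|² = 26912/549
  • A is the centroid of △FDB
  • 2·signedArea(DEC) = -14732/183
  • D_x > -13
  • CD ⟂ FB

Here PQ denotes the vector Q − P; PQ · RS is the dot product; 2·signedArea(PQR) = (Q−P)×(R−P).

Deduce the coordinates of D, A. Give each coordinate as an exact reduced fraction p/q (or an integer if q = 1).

A = (-4325/366, 737/366)
D = (-1519/122, -605/122)

1. D_x = -1519/122  [F, B, D are collinear ∩ CD ⟂ FB]
2. D_y = -605/122  [F, B, D are collinear ∩ CD ⟂ FB]
   → D = (-1519/122, -605/122)
3. A_x = -4325/366  [A is the centroid of △FDB]
4. A_y = 737/366  [A is the centroid of △FDB]
   → A = (-4325/366, 737/366)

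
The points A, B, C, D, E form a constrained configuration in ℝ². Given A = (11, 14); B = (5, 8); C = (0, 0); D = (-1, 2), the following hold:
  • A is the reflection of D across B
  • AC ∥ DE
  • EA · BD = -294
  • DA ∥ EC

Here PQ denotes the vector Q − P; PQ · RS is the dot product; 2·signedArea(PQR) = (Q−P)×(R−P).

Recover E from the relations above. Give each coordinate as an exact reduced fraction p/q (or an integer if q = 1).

1. E_x = -12  [DA ∥ EC ∩ AC ∥ DE]
2. E_y = -12  [DA ∥ EC ∩ AC ∥ DE]
   → E = (-12, -12)

E = (-12, -12)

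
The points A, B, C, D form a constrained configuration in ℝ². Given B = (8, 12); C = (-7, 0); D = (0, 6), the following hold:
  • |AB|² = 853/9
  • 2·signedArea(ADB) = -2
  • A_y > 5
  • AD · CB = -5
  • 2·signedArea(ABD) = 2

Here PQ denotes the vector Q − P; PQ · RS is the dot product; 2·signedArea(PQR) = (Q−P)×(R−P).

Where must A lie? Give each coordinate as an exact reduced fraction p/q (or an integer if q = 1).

1. A_x = 1/3  [2·signedArea(ABD) = 2 ∩ AD · CB = -5]
2. A_y = 6  [2·signedArea(ABD) = 2 ∩ AD · CB = -5]
   → A = (1/3, 6)

A = (1/3, 6)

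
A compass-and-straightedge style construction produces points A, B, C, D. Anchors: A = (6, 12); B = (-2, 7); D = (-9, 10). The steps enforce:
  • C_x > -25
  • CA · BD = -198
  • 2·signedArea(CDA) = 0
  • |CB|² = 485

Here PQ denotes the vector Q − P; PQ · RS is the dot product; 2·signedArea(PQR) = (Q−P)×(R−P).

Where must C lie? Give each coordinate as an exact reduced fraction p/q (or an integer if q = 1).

C = (-24, 8)

1. C_x = -24  [2·signedArea(CDA) = 0 ∩ CA · BD = -198]
2. C_y = 8  [2·signedArea(CDA) = 0 ∩ CA · BD = -198]
   → C = (-24, 8)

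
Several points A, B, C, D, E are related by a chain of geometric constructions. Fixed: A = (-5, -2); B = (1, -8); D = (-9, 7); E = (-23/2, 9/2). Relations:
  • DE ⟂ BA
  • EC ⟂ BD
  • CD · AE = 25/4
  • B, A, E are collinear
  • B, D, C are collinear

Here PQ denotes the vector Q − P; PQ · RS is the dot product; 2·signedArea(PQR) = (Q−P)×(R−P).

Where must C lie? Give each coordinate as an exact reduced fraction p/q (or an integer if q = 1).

1. C_x = -112/13  [B, D, C are collinear ∩ EC ⟂ BD]
2. C_y = 167/26  [B, D, C are collinear ∩ EC ⟂ BD]
   → C = (-112/13, 167/26)

C = (-112/13, 167/26)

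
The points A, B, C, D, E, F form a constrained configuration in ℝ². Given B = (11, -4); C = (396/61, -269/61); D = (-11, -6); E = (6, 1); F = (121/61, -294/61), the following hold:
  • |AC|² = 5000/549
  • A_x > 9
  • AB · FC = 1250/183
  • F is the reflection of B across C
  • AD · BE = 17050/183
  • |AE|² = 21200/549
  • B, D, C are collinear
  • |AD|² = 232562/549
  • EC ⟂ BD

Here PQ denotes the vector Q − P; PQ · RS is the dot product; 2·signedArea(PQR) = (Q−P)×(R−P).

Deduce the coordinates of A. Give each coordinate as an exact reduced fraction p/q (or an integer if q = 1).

1. A_x = 1738/183  [AB · FC = 1250/183 ∩ AD · BE = 17050/183]
2. A_y = -757/183  [AB · FC = 1250/183 ∩ AD · BE = 17050/183]
   → A = (1738/183, -757/183)

A = (1738/183, -757/183)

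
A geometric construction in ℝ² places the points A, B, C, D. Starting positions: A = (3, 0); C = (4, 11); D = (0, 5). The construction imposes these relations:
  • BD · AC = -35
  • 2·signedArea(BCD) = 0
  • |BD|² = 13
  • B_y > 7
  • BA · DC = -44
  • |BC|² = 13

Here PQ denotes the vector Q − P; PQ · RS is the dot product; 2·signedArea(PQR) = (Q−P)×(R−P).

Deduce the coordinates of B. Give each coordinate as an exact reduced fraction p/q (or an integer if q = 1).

1. B_x = 2  [2·signedArea(BCD) = 0 ∩ BA · DC = -44]
2. B_y = 8  [2·signedArea(BCD) = 0 ∩ BA · DC = -44]
   → B = (2, 8)

B = (2, 8)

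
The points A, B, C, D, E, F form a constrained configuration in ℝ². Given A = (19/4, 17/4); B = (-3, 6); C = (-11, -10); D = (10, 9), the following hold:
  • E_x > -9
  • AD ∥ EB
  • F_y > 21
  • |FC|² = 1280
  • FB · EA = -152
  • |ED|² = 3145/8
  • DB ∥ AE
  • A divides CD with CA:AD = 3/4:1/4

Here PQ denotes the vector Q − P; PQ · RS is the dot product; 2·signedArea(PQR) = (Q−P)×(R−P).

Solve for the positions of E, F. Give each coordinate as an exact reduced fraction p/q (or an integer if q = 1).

E = (-33/4, 5/4)
F = (5, 22)

1. E_x = -33/4  [AD ∥ EB ∩ DB ∥ AE]
2. E_y = 5/4  [AD ∥ EB ∩ DB ∥ AE]
   → E = (-33/4, 5/4)
3. F_x = 5  [line -13·x + -3·y + 131 = 0 ∩ |FC|² = 1280]
4. F_y = 22  [line -13·x + -3·y + 131 = 0 ∩ |FC|² = 1280]
   → F = (5, 22)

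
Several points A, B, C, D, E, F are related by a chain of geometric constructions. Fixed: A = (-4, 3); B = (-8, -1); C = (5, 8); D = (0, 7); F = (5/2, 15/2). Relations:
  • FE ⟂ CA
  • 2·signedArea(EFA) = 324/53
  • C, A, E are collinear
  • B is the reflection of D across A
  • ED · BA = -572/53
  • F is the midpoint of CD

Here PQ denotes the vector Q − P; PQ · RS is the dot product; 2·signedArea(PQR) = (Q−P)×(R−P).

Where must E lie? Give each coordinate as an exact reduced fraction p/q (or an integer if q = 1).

1. E_x = 305/106  [C, A, E are collinear ∩ FE ⟂ CA]
2. E_y = 723/106  [C, A, E are collinear ∩ FE ⟂ CA]
   → E = (305/106, 723/106)

E = (305/106, 723/106)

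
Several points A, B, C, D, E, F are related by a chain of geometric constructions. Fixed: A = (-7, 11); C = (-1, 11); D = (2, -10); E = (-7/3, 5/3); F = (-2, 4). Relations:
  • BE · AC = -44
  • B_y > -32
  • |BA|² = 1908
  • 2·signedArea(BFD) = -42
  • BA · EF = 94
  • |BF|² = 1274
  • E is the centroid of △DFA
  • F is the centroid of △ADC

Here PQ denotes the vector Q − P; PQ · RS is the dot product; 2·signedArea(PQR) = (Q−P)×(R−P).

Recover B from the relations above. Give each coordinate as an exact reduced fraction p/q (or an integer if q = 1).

1. B_x = 5  [BE · AC = -44 ∩ BA · EF = 94]
2. B_y = -31  [BE · AC = -44 ∩ BA · EF = 94]
   → B = (5, -31)

B = (5, -31)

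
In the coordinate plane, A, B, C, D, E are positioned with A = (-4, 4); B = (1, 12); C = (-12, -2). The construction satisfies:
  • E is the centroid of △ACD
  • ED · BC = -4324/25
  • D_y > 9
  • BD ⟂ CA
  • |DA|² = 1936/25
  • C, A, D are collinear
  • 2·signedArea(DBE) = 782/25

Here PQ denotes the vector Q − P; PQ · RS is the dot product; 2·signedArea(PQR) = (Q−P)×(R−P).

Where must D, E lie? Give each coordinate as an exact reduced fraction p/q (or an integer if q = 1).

1. D_x = 76/25  [C, A, D are collinear ∩ BD ⟂ CA]
2. D_y = 232/25  [C, A, D are collinear ∩ BD ⟂ CA]
   → D = (76/25, 232/25)
3. E_x = -108/25  [E is the centroid of △ACD]
4. E_y = 94/25  [E is the centroid of △ACD]
   → E = (-108/25, 94/25)

D = (76/25, 232/25)
E = (-108/25, 94/25)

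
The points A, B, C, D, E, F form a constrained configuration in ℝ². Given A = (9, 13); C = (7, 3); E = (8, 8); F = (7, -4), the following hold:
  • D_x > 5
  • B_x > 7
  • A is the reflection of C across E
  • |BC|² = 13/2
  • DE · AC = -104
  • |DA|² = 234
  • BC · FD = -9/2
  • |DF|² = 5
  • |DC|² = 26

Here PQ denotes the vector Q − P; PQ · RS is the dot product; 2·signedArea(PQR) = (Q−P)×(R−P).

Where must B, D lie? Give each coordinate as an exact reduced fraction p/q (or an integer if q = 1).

1. D_x = 6  [line 2·x + 10·y + 8 = 0 ∩ |DC|² = 26]
2. D_y = -2  [line 2·x + 10·y + 8 = 0 ∩ |DC|² = 26]
   → D = (6, -2)
3. B_x = 15/2  [line 1·x + -2·y + 7/2 = 0 ∩ |BC|² = 13/2]
4. B_y = 11/2  [line 1·x + -2·y + 7/2 = 0 ∩ |BC|² = 13/2]
   → B = (15/2, 11/2)

B = (15/2, 11/2)
D = (6, -2)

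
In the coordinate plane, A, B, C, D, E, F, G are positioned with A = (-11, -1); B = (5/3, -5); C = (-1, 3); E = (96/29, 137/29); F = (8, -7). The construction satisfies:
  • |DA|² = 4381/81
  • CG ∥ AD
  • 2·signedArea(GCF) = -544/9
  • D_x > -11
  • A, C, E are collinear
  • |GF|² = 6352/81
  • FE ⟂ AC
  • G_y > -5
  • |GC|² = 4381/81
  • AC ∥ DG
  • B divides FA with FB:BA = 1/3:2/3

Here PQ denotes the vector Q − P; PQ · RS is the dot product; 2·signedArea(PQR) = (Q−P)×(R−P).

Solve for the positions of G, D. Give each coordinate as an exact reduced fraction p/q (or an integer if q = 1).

D = (-94/9, -25/3)
G = (-4/9, -13/3)

1. G_x = -4/9  [line 10·x + 9·y + 391/9 = 0 ∩ |GF|² = 6352/81]
2. G_y = -13/3  [line 10·x + 9·y + 391/9 = 0 ∩ |GF|² = 6352/81]
   → G = (-4/9, -13/3)
3. D_x = -94/9  [AC ∥ DG ∩ CG ∥ AD]
4. D_y = -25/3  [AC ∥ DG ∩ CG ∥ AD]
   → D = (-94/9, -25/3)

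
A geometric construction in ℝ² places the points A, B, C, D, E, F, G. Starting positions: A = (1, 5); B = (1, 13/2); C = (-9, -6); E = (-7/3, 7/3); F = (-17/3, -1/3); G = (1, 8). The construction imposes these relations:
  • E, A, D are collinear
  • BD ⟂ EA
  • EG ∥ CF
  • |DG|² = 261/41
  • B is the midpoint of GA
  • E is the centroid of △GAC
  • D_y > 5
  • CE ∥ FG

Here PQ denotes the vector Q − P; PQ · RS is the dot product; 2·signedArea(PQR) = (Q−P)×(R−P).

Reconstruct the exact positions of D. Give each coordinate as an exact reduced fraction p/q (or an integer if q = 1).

D = (71/41, 229/41)

1. D_x = 71/41  [E, A, D are collinear ∩ BD ⟂ EA]
2. D_y = 229/41  [E, A, D are collinear ∩ BD ⟂ EA]
   → D = (71/41, 229/41)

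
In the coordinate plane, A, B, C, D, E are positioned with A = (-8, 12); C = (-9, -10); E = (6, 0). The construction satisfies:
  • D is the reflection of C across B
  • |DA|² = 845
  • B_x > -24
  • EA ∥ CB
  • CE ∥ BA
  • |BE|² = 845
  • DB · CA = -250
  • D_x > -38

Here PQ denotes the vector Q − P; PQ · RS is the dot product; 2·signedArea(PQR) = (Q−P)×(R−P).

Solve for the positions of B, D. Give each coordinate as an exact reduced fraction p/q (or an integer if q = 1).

B = (-23, 2)
D = (-37, 14)

1. B_x = -23  [CE ∥ BA ∩ EA ∥ CB]
2. B_y = 2  [CE ∥ BA ∩ EA ∥ CB]
   → B = (-23, 2)
3. D_x = -37  [D is the reflection of C across B]
4. D_y = 14  [D is the reflection of C across B]
   → D = (-37, 14)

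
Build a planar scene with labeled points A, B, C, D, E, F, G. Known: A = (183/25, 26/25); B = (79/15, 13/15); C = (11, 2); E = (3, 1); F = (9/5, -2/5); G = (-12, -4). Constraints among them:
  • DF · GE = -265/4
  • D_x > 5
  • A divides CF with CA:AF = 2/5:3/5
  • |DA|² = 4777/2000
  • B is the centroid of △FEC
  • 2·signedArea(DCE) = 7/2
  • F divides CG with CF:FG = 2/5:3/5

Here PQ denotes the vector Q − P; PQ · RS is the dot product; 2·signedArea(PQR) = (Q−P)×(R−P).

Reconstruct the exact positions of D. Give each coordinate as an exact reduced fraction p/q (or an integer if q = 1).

D = (289/50, 91/100)

1. D_x = 289/50  [DF · GE = -265/4 ∩ 2·signedArea(DCE) = 7/2]
2. D_y = 91/100  [DF · GE = -265/4 ∩ 2·signedArea(DCE) = 7/2]
   → D = (289/50, 91/100)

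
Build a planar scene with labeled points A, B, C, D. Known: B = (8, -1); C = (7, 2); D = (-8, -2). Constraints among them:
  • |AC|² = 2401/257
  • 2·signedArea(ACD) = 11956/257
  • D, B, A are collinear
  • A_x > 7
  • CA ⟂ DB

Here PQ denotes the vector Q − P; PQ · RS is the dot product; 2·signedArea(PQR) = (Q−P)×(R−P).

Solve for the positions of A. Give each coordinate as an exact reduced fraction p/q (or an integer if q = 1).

1. A_x = 1848/257  [D, B, A are collinear ∩ CA ⟂ DB]
2. A_y = -270/257  [D, B, A are collinear ∩ CA ⟂ DB]
   → A = (1848/257, -270/257)

A = (1848/257, -270/257)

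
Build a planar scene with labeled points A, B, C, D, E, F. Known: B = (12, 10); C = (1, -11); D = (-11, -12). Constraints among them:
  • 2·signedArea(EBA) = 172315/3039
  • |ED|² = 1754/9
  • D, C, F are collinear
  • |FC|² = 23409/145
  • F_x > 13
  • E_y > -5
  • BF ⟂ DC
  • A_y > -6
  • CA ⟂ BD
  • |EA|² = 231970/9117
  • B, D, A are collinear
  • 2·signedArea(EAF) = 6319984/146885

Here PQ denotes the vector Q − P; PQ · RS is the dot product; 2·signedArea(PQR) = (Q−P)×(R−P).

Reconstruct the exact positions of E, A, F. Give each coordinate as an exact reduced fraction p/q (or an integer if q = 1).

A = (-4289/1013, -5600/1013)
E = (2/3, -13/3)
F = (1981/145, -1442/145)

1. A_x = -4289/1013  [B, D, A are collinear ∩ CA ⟂ BD]
2. A_y = -5600/1013  [B, D, A are collinear ∩ CA ⟂ BD]
   → A = (-4289/1013, -5600/1013)
3. F_x = 1981/145  [D, C, F are collinear ∩ BF ⟂ DC]
4. F_y = -1442/145  [D, C, F are collinear ∩ BF ⟂ DC]
   → F = (1981/145, -1442/145)
5. E_x = 2/3  [2·signedArea(EBA) = 172315/3039 ∩ 2·signedArea(EAF) = 6319984/146885]
6. E_y = -13/3  [2·signedArea(EBA) = 172315/3039 ∩ 2·signedArea(EAF) = 6319984/146885]
   → E = (2/3, -13/3)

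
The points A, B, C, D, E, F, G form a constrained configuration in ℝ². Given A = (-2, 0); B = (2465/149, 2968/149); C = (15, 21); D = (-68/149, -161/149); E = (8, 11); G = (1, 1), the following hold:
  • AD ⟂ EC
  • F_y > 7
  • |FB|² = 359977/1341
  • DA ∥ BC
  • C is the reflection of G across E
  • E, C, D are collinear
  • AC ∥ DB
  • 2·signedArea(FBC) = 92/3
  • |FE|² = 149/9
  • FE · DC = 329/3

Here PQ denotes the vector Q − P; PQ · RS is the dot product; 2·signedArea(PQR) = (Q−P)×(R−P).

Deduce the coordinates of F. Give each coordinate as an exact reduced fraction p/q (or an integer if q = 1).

1. F_x = 17/3  [line -161/149·x + -230/149·y + 8027/447 = 0 ∩ |FE|² = 149/9]
2. F_y = 23/3  [line -161/149·x + -230/149·y + 8027/447 = 0 ∩ |FE|² = 149/9]
   → F = (17/3, 23/3)

F = (17/3, 23/3)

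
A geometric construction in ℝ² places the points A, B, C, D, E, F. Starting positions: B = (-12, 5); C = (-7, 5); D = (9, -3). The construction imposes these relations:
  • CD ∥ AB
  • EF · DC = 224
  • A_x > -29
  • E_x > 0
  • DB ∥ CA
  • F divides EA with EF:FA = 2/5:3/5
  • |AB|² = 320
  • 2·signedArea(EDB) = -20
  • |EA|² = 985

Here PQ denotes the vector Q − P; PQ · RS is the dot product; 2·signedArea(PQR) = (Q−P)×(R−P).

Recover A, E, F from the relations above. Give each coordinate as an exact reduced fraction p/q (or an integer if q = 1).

1. A_x = -28  [CD ∥ AB ∩ DB ∥ CA]
2. A_y = 13  [CD ∥ AB ∩ DB ∥ CA]
   → A = (-28, 13)
3. E_x = 1  [line -8·x + -21·y + 29 = 0 ∩ |EA|² = 985]
4. E_y = 1  [line -8·x + -21·y + 29 = 0 ∩ |EA|² = 985]
   → E = (1, 1)
5. F_x = -53/5  [F divides EA with EF:FA = 2/5:3/5]
6. F_y = 29/5  [F divides EA with EF:FA = 2/5:3/5]
   → F = (-53/5, 29/5)

A = (-28, 13)
E = (1, 1)
F = (-53/5, 29/5)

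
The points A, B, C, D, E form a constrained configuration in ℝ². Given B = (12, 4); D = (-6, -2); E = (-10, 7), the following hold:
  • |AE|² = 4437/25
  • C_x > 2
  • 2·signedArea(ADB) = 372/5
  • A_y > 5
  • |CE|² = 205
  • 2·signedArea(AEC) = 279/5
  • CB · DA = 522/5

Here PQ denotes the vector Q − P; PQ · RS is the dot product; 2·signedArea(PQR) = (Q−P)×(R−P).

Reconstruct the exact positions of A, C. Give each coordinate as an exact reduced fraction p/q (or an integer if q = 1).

A = (16/5, 26/5)
C = (3, 1)

1. A_x = 16/5  [line -6·x + 18·y + -372/5 = 0 ∩ |AE|² = 4437/25]
2. A_y = 26/5  [line -6·x + 18·y + -372/5 = 0 ∩ |AE|² = 4437/25]
   → A = (16/5, 26/5)
3. C_x = 3  [CB · DA = 522/5 ∩ 2·signedArea(AEC) = 279/5]
4. C_y = 1  [CB · DA = 522/5 ∩ 2·signedArea(AEC) = 279/5]
   → C = (3, 1)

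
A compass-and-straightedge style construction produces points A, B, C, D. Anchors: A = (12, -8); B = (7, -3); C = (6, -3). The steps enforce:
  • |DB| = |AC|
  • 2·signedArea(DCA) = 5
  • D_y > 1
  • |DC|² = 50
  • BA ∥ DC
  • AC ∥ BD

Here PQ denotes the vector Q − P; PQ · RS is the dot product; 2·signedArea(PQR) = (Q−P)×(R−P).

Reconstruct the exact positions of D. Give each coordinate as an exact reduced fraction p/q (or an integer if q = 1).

1. D_x = 1  [BA ∥ DC ∩ AC ∥ BD]
2. D_y = 2  [BA ∥ DC ∩ AC ∥ BD]
   → D = (1, 2)

D = (1, 2)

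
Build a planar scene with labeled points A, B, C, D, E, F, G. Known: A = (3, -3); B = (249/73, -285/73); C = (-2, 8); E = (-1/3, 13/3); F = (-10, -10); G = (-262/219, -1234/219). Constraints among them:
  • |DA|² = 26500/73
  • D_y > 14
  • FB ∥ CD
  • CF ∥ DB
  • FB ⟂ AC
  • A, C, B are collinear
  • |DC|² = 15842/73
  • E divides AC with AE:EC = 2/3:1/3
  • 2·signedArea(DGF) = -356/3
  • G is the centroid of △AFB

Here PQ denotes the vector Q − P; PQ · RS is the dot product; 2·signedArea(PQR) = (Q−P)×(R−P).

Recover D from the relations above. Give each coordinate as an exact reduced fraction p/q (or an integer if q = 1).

1. D_x = 833/73  [CF ∥ DB ∩ FB ∥ CD]
2. D_y = 1029/73  [CF ∥ DB ∩ FB ∥ CD]
   → D = (833/73, 1029/73)

D = (833/73, 1029/73)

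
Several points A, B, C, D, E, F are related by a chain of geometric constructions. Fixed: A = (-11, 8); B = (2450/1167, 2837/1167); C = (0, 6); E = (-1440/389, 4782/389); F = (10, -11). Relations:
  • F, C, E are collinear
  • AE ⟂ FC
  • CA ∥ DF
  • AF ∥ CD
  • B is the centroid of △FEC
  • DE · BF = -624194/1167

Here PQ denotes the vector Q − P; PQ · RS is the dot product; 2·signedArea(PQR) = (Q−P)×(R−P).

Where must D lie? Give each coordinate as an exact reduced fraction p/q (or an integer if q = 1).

D = (21, -13)

1. D_x = 21  [CA ∥ DF ∩ AF ∥ CD]
2. D_y = -13  [CA ∥ DF ∩ AF ∥ CD]
   → D = (21, -13)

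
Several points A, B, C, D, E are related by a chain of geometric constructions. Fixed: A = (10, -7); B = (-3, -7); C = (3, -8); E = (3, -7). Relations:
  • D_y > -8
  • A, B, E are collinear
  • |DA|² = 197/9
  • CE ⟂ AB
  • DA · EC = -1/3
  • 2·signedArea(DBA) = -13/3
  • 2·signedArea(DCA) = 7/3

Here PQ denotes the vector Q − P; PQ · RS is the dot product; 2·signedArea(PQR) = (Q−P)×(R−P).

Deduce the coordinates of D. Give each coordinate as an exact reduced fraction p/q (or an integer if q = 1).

1. D_x = 16/3  [2·signedArea(DCA) = 7/3 ∩ 2·signedArea(DBA) = -13/3]
2. D_y = -22/3  [2·signedArea(DCA) = 7/3 ∩ 2·signedArea(DBA) = -13/3]
   → D = (16/3, -22/3)

D = (16/3, -22/3)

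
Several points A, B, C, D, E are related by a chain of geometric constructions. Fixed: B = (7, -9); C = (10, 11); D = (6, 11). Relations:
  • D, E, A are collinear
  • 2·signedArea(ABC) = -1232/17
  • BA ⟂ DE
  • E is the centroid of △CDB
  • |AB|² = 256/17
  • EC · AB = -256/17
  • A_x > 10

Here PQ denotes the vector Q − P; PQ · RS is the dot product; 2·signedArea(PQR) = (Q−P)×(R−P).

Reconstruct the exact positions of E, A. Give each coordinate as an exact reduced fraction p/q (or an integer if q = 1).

A = (183/17, -137/17)
E = (23/3, 13/3)

1. E_x = 23/3  [E is the centroid of △CDB]
2. E_y = 13/3  [E is the centroid of △CDB]
   → E = (23/3, 13/3)
3. A_x = 183/17  [D, E, A are collinear ∩ BA ⟂ DE]
4. A_y = -137/17  [D, E, A are collinear ∩ BA ⟂ DE]
   → A = (183/17, -137/17)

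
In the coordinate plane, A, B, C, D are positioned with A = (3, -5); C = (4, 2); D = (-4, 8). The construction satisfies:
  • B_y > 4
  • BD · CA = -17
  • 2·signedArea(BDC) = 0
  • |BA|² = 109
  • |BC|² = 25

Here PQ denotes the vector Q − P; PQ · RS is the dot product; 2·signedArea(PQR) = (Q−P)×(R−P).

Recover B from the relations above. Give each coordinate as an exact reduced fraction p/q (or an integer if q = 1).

B = (0, 5)

1. B_x = 0  [2·signedArea(BDC) = 0 ∩ BD · CA = -17]
2. B_y = 5  [2·signedArea(BDC) = 0 ∩ BD · CA = -17]
   → B = (0, 5)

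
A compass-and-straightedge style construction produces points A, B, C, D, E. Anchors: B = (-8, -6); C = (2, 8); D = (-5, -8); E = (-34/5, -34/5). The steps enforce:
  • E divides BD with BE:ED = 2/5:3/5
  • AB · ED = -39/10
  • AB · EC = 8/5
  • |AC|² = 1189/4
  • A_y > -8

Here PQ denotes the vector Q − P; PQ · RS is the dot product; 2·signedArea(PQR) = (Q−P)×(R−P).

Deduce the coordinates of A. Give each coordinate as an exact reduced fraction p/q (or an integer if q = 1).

1. A_x = -13/2  [AB · EC = 8/5 ∩ AB · ED = -39/10]
2. A_y = -7  [AB · EC = 8/5 ∩ AB · ED = -39/10]
   → A = (-13/2, -7)

A = (-13/2, -7)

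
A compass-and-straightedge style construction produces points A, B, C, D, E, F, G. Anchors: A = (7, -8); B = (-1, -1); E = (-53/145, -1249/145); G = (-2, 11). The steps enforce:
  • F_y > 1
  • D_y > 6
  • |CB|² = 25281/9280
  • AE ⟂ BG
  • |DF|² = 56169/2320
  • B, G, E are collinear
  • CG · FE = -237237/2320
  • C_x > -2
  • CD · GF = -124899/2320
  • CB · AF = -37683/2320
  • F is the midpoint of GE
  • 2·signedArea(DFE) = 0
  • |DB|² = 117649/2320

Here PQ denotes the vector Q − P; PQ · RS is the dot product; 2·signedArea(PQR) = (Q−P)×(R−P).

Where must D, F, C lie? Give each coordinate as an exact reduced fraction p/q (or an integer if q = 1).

1. F_x = -343/290  [F is the midpoint of GE]
2. F_y = 173/145  [F is the midpoint of GE]
   → F = (-343/290, 173/145)
3. C_x = -1319/1160  [CB · AF = -37683/2320 ∩ CG · FE = -237237/2320]
4. C_y = 187/290  [CB · AF = -37683/2320 ∩ CG · FE = -237237/2320]
   → C = (-1319/1160, 187/290)
5. D_x = -923/580  [2·signedArea(DFE) = 0 ∩ CD · GF = -124899/2320]
6. D_y = 884/145  [2·signedArea(DFE) = 0 ∩ CD · GF = -124899/2320]
   → D = (-923/580, 884/145)

C = (-1319/1160, 187/290)
D = (-923/580, 884/145)
F = (-343/290, 173/145)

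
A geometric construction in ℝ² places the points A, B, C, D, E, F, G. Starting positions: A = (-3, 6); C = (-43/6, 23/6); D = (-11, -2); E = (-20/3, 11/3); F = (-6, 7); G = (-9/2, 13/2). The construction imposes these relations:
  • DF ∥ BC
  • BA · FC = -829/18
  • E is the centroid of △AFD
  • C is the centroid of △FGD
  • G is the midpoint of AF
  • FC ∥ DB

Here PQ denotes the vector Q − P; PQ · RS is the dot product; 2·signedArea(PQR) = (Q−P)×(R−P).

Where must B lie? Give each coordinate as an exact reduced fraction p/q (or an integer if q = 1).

1. B_x = -73/6  [DF ∥ BC ∩ FC ∥ DB]
2. B_y = -31/6  [DF ∥ BC ∩ FC ∥ DB]
   → B = (-73/6, -31/6)

B = (-73/6, -31/6)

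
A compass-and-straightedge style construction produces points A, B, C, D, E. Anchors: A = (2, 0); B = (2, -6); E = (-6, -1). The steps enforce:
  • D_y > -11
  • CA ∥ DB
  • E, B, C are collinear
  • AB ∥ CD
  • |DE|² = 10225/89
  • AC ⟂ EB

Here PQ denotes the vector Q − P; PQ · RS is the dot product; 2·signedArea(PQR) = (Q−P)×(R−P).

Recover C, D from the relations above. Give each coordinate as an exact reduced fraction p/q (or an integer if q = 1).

1. C_x = -62/89  [E, B, C are collinear ∩ AC ⟂ EB]
2. C_y = -384/89  [E, B, C are collinear ∩ AC ⟂ EB]
   → C = (-62/89, -384/89)
3. D_x = -62/89  [CA ∥ DB ∩ AB ∥ CD]
4. D_y = -918/89  [CA ∥ DB ∩ AB ∥ CD]
   → D = (-62/89, -918/89)

C = (-62/89, -384/89)
D = (-62/89, -918/89)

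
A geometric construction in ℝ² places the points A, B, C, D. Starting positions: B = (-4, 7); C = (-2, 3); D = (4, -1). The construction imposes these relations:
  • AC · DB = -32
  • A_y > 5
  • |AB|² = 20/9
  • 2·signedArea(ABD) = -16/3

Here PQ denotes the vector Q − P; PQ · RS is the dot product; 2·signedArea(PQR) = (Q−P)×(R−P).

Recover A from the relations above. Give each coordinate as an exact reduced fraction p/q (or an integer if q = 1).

A = (-10/3, 17/3)

1. A_x = -10/3  [2·signedArea(ABD) = -16/3 ∩ AC · DB = -32]
2. A_y = 17/3  [2·signedArea(ABD) = -16/3 ∩ AC · DB = -32]
   → A = (-10/3, 17/3)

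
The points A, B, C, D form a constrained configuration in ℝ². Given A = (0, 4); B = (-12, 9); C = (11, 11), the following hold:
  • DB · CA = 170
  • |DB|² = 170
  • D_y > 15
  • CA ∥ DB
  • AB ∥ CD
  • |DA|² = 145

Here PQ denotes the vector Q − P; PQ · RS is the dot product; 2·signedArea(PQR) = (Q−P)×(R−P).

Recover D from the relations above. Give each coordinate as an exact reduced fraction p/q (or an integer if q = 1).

D = (-1, 16)

1. D_x = -1  [CA ∥ DB ∩ AB ∥ CD]
2. D_y = 16  [CA ∥ DB ∩ AB ∥ CD]
   → D = (-1, 16)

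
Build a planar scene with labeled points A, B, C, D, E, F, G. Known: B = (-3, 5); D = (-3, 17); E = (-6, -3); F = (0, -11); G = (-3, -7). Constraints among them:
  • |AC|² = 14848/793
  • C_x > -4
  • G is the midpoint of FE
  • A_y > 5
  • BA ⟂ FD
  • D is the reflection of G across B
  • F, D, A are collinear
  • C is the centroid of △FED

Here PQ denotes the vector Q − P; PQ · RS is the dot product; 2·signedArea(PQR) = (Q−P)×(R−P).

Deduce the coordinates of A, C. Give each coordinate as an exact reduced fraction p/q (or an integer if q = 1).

1. A_x = -1371/793  [F, D, A are collinear ∩ BA ⟂ FD]
2. A_y = 4073/793  [F, D, A are collinear ∩ BA ⟂ FD]
   → A = (-1371/793, 4073/793)
3. C_x = -3  [C is the centroid of △FED]
4. C_y = 1  [C is the centroid of △FED]
   → C = (-3, 1)

A = (-1371/793, 4073/793)
C = (-3, 1)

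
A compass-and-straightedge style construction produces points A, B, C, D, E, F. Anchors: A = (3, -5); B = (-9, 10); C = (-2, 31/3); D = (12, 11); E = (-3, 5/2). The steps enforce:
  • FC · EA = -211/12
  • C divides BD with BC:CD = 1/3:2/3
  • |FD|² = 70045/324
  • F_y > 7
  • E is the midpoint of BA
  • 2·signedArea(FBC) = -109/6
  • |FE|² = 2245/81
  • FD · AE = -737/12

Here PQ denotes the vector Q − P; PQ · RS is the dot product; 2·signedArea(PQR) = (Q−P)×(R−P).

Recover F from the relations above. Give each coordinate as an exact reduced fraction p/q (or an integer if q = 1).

F = (-7/3, 139/18)

1. F_x = -7/3  [FC · EA = -211/12 ∩ 2·signedArea(FBC) = -109/6]
2. F_y = 139/18  [FC · EA = -211/12 ∩ 2·signedArea(FBC) = -109/6]
   → F = (-7/3, 139/18)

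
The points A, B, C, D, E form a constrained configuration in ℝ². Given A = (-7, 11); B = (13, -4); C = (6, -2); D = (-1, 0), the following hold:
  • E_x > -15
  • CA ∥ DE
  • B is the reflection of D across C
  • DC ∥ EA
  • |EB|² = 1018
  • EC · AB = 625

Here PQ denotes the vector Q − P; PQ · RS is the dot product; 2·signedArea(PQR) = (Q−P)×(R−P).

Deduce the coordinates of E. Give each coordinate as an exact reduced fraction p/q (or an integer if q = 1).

E = (-14, 13)

1. E_x = -14  [DC ∥ EA ∩ CA ∥ DE]
2. E_y = 13  [DC ∥ EA ∩ CA ∥ DE]
   → E = (-14, 13)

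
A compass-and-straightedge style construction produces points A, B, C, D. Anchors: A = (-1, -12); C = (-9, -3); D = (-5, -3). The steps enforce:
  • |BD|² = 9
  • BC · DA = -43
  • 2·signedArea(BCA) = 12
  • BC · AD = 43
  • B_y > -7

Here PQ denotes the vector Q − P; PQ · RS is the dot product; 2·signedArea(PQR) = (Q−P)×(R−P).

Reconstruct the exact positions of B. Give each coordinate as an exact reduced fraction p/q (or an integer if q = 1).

1. B_x = -5  [2·signedArea(BCA) = 12 ∩ BC · DA = -43]
2. B_y = -6  [2·signedArea(BCA) = 12 ∩ BC · DA = -43]
   → B = (-5, -6)

B = (-5, -6)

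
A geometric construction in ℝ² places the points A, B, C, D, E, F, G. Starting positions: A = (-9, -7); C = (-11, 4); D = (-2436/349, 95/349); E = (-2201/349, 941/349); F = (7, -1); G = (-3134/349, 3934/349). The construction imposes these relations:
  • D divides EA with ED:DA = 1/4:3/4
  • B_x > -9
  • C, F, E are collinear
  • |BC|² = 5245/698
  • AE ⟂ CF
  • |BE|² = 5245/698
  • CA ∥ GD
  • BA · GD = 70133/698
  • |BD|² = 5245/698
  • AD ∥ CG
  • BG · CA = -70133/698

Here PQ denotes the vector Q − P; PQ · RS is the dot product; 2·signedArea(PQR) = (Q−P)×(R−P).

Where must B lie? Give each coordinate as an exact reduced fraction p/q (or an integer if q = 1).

1. B_x = -6275/698  [line -2·x + 11·y + -28951/698 = 0 ∩ |BC|² = 5245/698]
2. B_y = 1491/698  [line -2·x + 11·y + -28951/698 = 0 ∩ |BC|² = 5245/698]
   → B = (-6275/698, 1491/698)

B = (-6275/698, 1491/698)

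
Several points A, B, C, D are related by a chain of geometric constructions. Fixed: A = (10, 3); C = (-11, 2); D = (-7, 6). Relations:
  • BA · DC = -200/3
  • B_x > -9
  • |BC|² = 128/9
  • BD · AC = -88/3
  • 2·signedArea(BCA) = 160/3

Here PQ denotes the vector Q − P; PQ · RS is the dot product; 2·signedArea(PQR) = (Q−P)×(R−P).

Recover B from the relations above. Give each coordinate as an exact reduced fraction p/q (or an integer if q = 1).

1. B_x = -25/3  [BA · DC = -200/3 ∩ BD · AC = -88/3]
2. B_y = 14/3  [BA · DC = -200/3 ∩ BD · AC = -88/3]
   → B = (-25/3, 14/3)

B = (-25/3, 14/3)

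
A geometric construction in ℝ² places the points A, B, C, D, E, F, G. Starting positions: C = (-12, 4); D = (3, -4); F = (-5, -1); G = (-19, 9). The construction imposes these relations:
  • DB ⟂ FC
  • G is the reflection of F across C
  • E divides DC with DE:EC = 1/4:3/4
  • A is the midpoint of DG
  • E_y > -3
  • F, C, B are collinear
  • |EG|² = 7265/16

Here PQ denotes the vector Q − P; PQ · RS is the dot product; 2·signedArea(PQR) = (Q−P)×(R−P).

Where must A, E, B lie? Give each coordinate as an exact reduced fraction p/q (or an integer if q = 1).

A = (-8, 5/2)
B = (127/74, -429/74)
E = (-3/4, -2)

1. A_x = -8  [A is the midpoint of DG]
2. A_y = 5/2  [A is the midpoint of DG]
   → A = (-8, 5/2)
3. E_x = -3/4  [E divides DC with DE:EC = 1/4:3/4]
4. E_y = -2  [E divides DC with DE:EC = 1/4:3/4]
   → E = (-3/4, -2)
5. B_x = 127/74  [F, C, B are collinear ∩ DB ⟂ FC]
6. B_y = -429/74  [F, C, B are collinear ∩ DB ⟂ FC]
   → B = (127/74, -429/74)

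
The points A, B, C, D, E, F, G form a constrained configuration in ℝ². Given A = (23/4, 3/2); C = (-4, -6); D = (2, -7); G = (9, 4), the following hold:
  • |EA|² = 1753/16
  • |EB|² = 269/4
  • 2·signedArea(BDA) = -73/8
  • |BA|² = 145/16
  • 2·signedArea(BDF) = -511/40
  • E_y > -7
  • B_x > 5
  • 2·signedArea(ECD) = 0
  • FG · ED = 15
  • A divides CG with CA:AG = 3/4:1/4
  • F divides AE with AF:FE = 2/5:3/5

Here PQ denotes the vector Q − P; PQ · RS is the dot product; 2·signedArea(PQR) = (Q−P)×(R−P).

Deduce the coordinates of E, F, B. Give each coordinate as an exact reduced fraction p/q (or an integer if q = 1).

1. E_x = -1  [line 1·x + 6·y + 40 = 0 ∩ |EA|² = 1753/16]
2. E_y = -13/2  [line 1·x + 6·y + 40 = 0 ∩ |EA|² = 1753/16]
   → E = (-1, -13/2)
3. F_x = 61/20  [F divides AE with AF:FE = 2/5:3/5]
4. F_y = -17/10  [F divides AE with AF:FE = 2/5:3/5]
   → F = (61/20, -17/10)
5. B_x = 11/2  [2·signedArea(BDF) = -511/40 ∩ 2·signedArea(BDA) = -73/8]
6. B_y = -3/2  [2·signedArea(BDF) = -511/40 ∩ 2·signedArea(BDA) = -73/8]
   → B = (11/2, -3/2)

B = (11/2, -3/2)
E = (-1, -13/2)
F = (61/20, -17/10)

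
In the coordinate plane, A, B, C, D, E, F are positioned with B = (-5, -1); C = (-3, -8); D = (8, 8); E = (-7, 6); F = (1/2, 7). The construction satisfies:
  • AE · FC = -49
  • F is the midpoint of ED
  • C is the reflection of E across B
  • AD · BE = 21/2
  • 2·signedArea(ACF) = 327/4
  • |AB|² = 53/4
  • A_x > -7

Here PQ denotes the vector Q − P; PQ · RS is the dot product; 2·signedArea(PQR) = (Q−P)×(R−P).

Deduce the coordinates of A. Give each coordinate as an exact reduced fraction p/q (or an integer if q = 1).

1. A_x = -6  [AD · BE = 21/2 ∩ 2·signedArea(ACF) = 327/4]
2. A_y = 5/2  [AD · BE = 21/2 ∩ 2·signedArea(ACF) = 327/4]
   → A = (-6, 5/2)

A = (-6, 5/2)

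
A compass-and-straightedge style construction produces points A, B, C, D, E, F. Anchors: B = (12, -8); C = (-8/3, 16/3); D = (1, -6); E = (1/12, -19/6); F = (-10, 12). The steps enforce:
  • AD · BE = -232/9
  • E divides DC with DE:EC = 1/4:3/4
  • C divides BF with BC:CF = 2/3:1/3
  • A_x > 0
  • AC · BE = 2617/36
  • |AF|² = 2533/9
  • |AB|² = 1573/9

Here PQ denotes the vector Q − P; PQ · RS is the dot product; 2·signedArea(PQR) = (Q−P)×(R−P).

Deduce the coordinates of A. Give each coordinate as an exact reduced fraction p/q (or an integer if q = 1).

A = (1, -2/3)

1. A_x = 1  [line 143/12·x + -29/6·y + -545/36 = 0 ∩ |AB|² = 1573/9]
2. A_y = -2/3  [line 143/12·x + -29/6·y + -545/36 = 0 ∩ |AB|² = 1573/9]
   → A = (1, -2/3)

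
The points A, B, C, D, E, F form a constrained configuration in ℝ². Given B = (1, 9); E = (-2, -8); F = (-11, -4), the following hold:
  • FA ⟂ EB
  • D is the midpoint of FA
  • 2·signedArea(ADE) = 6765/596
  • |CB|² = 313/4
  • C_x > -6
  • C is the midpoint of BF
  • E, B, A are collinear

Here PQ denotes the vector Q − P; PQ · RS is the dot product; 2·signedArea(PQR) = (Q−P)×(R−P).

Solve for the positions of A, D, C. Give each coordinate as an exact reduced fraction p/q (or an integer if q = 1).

A = (-473/298, -1687/298)
C = (-5, 5/2)
D = (-3751/596, -2879/596)

1. A_x = -473/298  [E, B, A are collinear ∩ FA ⟂ EB]
2. A_y = -1687/298  [E, B, A are collinear ∩ FA ⟂ EB]
   → A = (-473/298, -1687/298)
3. D_x = -3751/596  [D is the midpoint of FA]
4. D_y = -2879/596  [D is the midpoint of FA]
   → D = (-3751/596, -2879/596)
5. C_x = -5  [C is the midpoint of BF]
6. C_y = 5/2  [C is the midpoint of BF]
   → C = (-5, 5/2)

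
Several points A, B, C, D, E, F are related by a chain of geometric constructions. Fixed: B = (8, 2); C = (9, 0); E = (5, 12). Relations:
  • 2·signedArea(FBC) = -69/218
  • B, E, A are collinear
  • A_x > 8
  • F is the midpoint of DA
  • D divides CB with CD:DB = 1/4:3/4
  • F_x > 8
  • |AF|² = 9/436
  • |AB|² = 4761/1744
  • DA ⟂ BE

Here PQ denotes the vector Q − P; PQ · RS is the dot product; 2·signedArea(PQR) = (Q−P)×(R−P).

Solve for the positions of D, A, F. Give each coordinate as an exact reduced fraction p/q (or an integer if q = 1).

1. D_x = 35/4  [D divides CB with CD:DB = 1/4:3/4]
2. D_y = 1/2  [D divides CB with CD:DB = 1/4:3/4]
   → D = (35/4, 1/2)
3. A_x = 3695/436  [B, E, A are collinear ∩ DA ⟂ BE]
4. A_y = 91/218  [B, E, A are collinear ∩ DA ⟂ BE]
   → A = (3695/436, 91/218)
5. F_x = 3755/436  [F is the midpoint of DA]
6. F_y = 50/109  [F is the midpoint of DA]
   → F = (3755/436, 50/109)

A = (3695/436, 91/218)
D = (35/4, 1/2)
F = (3755/436, 50/109)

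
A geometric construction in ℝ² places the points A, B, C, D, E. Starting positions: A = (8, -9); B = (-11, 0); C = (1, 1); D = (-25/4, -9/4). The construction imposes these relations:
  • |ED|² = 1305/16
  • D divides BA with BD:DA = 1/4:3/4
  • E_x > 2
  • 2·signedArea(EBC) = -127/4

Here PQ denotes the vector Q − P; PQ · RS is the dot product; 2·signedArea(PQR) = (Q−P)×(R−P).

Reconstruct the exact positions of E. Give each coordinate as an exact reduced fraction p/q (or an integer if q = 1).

1. E_x = 11/4  [line -1·x + 12·y + 83/4 = 0 ∩ |ED|² = 1305/16]
2. E_y = -3/2  [line -1·x + 12·y + 83/4 = 0 ∩ |ED|² = 1305/16]
   → E = (11/4, -3/2)

E = (11/4, -3/2)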